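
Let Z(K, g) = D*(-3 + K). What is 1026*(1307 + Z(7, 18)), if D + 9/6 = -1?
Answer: 1330722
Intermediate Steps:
D = -5/2 (D = -3/2 - 1 = -5/2 ≈ -2.5000)
Z(K, g) = 15/2 - 5*K/2 (Z(K, g) = -5*(-3 + K)/2 = 15/2 - 5*K/2)
1026*(1307 + Z(7, 18)) = 1026*(1307 + (15/2 - 5/2*7)) = 1026*(1307 + (15/2 - 35/2)) = 1026*(1307 - 10) = 1026*1297 = 1330722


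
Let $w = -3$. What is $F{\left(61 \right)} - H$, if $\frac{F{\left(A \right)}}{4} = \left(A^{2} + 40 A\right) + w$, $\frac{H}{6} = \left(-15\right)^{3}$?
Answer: $44882$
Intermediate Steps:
$H = -20250$ ($H = 6 \left(-15\right)^{3} = 6 \left(-3375\right) = -20250$)
$F{\left(A \right)} = -12 + 4 A^{2} + 160 A$ ($F{\left(A \right)} = 4 \left(\left(A^{2} + 40 A\right) - 3\right) = 4 \left(-3 + A^{2} + 40 A\right) = -12 + 4 A^{2} + 160 A$)
$F{\left(61 \right)} - H = \left(-12 + 4 \cdot 61^{2} + 160 \cdot 61\right) - -20250 = \left(-12 + 4 \cdot 3721 + 9760\right) + 20250 = \left(-12 + 14884 + 9760\right) + 20250 = 24632 + 20250 = 44882$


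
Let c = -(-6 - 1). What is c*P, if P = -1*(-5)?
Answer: 35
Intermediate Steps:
P = 5
c = 7 (c = -1*(-7) = 7)
c*P = 7*5 = 35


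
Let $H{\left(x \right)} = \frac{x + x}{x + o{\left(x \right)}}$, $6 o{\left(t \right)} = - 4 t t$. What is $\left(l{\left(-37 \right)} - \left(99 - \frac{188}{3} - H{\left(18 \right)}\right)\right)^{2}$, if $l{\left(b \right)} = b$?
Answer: $\frac{5885476}{1089} \approx 5404.5$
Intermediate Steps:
$o{\left(t \right)} = - \frac{2 t^{2}}{3}$ ($o{\left(t \right)} = \frac{- 4 t t}{6} = \frac{\left(-4\right) t^{2}}{6} = - \frac{2 t^{2}}{3}$)
$H{\left(x \right)} = \frac{2 x}{x - \frac{2 x^{2}}{3}}$ ($H{\left(x \right)} = \frac{x + x}{x - \frac{2 x^{2}}{3}} = \frac{2 x}{x - \frac{2 x^{2}}{3}}$)
$\left(l{\left(-37 \right)} - \left(99 - \frac{188}{3} - H{\left(18 \right)}\right)\right)^{2} = \left(-37 - \left(99 - \frac{188}{3} + \frac{6}{-3 + 2 \cdot 18}\right)\right)^{2} = \left(-37 - \left(\frac{109}{3} + \frac{6}{-3 + 36}\right)\right)^{2} = \left(-37 + \left(\left(- \frac{6}{33} - 99\right) + \frac{188}{3}\right)\right)^{2} = \left(-37 + \left(\left(\left(-6\right) \frac{1}{33} - 99\right) + \frac{188}{3}\right)\right)^{2} = \left(-37 + \left(\left(- \frac{2}{11} - 99\right) + \frac{188}{3}\right)\right)^{2} = \left(-37 + \left(- \frac{1091}{11} + \frac{188}{3}\right)\right)^{2} = \left(-37 - \frac{1205}{33}\right)^{2} = \left(- \frac{2426}{33}\right)^{2} = \frac{5885476}{1089}$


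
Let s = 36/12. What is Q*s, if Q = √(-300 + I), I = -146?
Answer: 3*I*√446 ≈ 63.356*I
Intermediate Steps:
s = 3 (s = 36*(1/12) = 3)
Q = I*√446 (Q = √(-300 - 146) = √(-446) = I*√446 ≈ 21.119*I)
Q*s = (I*√446)*3 = 3*I*√446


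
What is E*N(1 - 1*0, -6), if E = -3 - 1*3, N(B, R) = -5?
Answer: 30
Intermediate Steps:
E = -6 (E = -3 - 3 = -6)
E*N(1 - 1*0, -6) = -6*(-5) = 30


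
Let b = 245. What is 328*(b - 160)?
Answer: 27880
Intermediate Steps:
328*(b - 160) = 328*(245 - 160) = 328*85 = 27880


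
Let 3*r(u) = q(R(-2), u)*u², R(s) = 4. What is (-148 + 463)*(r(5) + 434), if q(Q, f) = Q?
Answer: 147210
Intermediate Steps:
r(u) = 4*u²/3 (r(u) = (4*u²)/3 = 4*u²/3)
(-148 + 463)*(r(5) + 434) = (-148 + 463)*((4/3)*5² + 434) = 315*((4/3)*25 + 434) = 315*(100/3 + 434) = 315*(1402/3) = 147210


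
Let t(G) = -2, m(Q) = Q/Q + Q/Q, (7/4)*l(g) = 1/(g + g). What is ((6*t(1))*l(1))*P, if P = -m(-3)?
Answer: 48/7 ≈ 6.8571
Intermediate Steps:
l(g) = 2/(7*g) (l(g) = 4/(7*(g + g)) = 4/(7*((2*g))) = 4*(1/(2*g))/7 = 2/(7*g))
m(Q) = 2 (m(Q) = 1 + 1 = 2)
P = -2 (P = -1*2 = -2)
((6*t(1))*l(1))*P = ((6*(-2))*((2/7)/1))*(-2) = -24/7*(-2) = 48/7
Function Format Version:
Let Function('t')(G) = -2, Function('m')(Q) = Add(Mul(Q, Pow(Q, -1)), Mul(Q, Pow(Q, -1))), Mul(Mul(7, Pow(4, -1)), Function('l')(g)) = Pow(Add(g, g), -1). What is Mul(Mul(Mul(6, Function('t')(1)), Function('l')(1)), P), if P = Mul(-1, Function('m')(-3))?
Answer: Rational(48, 7) ≈ 6.8571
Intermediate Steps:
Function('l')(g) = Mul(Rational(2, 7), Pow(g, -1)) (Function('l')(g) = Mul(Rational(4, 7), Pow(Add(g, g), -1)) = Mul(Rational(4, 7), Pow(Mul(2, g), -1)) = Mul(Rational(4, 7), Mul(Rational(1, 2), Pow(g, -1))) = Mul(Rational(2, 7), Pow(g, -1)))
Function('m')(Q) = 2 (Function('m')(Q) = Add(1, 1) = 2)
P = -2 (P = Mul(-1, 2) = -2)
Mul(Mul(Mul(6, Function('t')(1)), Function('l')(1)), P) = Mul(Mul(Mul(6, -2), Mul(Rational(2, 7), Pow(1, -1))), -2) = Mul(Mul(-12, Mul(Rational(2, 7), 1)), -2) = Mul(Mul(-12, Rational(2, 7)), -2) = Mul(Rational(-24, 7), -2) = Rational(48, 7)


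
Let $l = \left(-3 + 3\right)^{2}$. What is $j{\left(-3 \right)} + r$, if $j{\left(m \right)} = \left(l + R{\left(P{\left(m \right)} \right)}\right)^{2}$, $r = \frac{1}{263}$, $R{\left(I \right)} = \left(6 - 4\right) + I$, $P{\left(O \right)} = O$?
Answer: $\frac{264}{263} \approx 1.0038$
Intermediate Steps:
$R{\left(I \right)} = 2 + I$
$r = \frac{1}{263} \approx 0.0038023$
$l = 0$ ($l = 0^{2} = 0$)
$j{\left(m \right)} = \left(2 + m\right)^{2}$ ($j{\left(m \right)} = \left(0 + \left(2 + m\right)\right)^{2} = \left(2 + m\right)^{2}$)
$j{\left(-3 \right)} + r = \left(2 - 3\right)^{2} + \frac{1}{263} = \left(-1\right)^{2} + \frac{1}{263} = 1 + \frac{1}{263} = \frac{264}{263}$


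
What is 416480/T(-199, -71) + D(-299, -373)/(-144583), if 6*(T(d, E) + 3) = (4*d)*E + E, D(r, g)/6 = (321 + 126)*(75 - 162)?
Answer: 124820634886/2719461647 ≈ 45.899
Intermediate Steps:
D(r, g) = -233334 (D(r, g) = 6*((321 + 126)*(75 - 162)) = 6*(447*(-87)) = 6*(-38889) = -233334)
T(d, E) = -3 + E/6 + 2*E*d/3 (T(d, E) = -3 + ((4*d)*E + E)/6 = -3 + (4*E*d + E)/6 = -3 + (E + 4*E*d)/6 = -3 + (E/6 + 2*E*d/3) = -3 + E/6 + 2*E*d/3)
416480/T(-199, -71) + D(-299, -373)/(-144583) = 416480/(-3 + (⅙)*(-71) + (⅔)*(-71)*(-199)) - 233334/(-144583) = 416480/(-3 - 71/6 + 28258/3) - 233334*(-1/144583) = 416480/(18809/2) + 233334/144583 = 416480*(2/18809) + 233334/144583 = 832960/18809 + 233334/144583 = 124820634886/2719461647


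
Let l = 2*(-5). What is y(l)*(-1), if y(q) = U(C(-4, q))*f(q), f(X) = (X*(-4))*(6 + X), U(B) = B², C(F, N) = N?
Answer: 16000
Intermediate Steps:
l = -10
f(X) = -4*X*(6 + X) (f(X) = (-4*X)*(6 + X) = -4*X*(6 + X))
y(q) = -4*q³*(6 + q) (y(q) = q²*(-4*q*(6 + q)) = -4*q³*(6 + q))
y(l)*(-1) = (4*(-10)³*(-6 - 1*(-10)))*(-1) = (4*(-1000)*(-6 + 10))*(-1) = (4*(-1000)*4)*(-1) = -16000*(-1) = 16000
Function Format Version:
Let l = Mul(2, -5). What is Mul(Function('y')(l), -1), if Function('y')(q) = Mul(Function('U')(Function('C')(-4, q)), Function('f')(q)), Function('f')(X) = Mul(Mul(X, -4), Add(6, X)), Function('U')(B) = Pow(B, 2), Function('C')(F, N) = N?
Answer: 16000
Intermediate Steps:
l = -10
Function('f')(X) = Mul(-4, X, Add(6, X)) (Function('f')(X) = Mul(Mul(-4, X), Add(6, X)) = Mul(-4, X, Add(6, X)))
Function('y')(q) = Mul(-4, Pow(q, 3), Add(6, q)) (Function('y')(q) = Mul(Pow(q, 2), Mul(-4, q, Add(6, q))) = Mul(-4, Pow(q, 3), Add(6, q)))
Mul(Function('y')(l), -1) = Mul(Mul(4, Pow(-10, 3), Add(-6, Mul(-1, -10))), -1) = Mul(Mul(4, -1000, Add(-6, 10)), -1) = Mul(Mul(4, -1000, 4), -1) = Mul(-16000, -1) = 16000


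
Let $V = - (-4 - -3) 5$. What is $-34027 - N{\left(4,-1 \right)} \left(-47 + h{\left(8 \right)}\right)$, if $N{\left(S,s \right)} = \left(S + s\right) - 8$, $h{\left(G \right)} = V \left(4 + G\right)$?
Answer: $-33962$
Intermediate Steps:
$V = 5$ ($V = - (-4 + 3) 5 = \left(-1\right) \left(-1\right) 5 = 1 \cdot 5 = 5$)
$h{\left(G \right)} = 20 + 5 G$ ($h{\left(G \right)} = 5 \left(4 + G\right) = 20 + 5 G$)
$N{\left(S,s \right)} = -8 + S + s$
$-34027 - N{\left(4,-1 \right)} \left(-47 + h{\left(8 \right)}\right) = -34027 - \left(-8 + 4 - 1\right) \left(-47 + \left(20 + 5 \cdot 8\right)\right) = -34027 - - 5 \left(-47 + \left(20 + 40\right)\right) = -34027 - - 5 \left(-47 + 60\right) = -34027 - \left(-5\right) 13 = -34027 - -65 = -34027 + 65 = -33962$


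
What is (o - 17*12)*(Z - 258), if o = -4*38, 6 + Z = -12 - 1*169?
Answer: 158420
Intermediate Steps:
Z = -187 (Z = -6 + (-12 - 1*169) = -6 + (-12 - 169) = -6 - 181 = -187)
o = -152
(o - 17*12)*(Z - 258) = (-152 - 17*12)*(-187 - 258) = (-152 - 204)*(-445) = -356*(-445) = 158420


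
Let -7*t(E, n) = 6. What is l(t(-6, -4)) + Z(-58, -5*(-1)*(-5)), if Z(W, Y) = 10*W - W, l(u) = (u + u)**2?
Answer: -25434/49 ≈ -519.06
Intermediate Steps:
t(E, n) = -6/7 (t(E, n) = -1/7*6 = -6/7)
l(u) = 4*u**2 (l(u) = (2*u)**2 = 4*u**2)
Z(W, Y) = 9*W
l(t(-6, -4)) + Z(-58, -5*(-1)*(-5)) = 4*(-6/7)**2 + 9*(-58) = 4*(36/49) - 522 = 144/49 - 522 = -25434/49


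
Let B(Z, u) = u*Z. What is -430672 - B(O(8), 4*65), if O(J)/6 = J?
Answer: -443152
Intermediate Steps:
O(J) = 6*J
B(Z, u) = Z*u
-430672 - B(O(8), 4*65) = -430672 - 6*8*4*65 = -430672 - 48*260 = -430672 - 1*12480 = -430672 - 12480 = -443152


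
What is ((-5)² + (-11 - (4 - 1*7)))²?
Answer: 289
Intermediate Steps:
((-5)² + (-11 - (4 - 1*7)))² = (25 + (-11 - (4 - 7)))² = (25 + (-11 - 1*(-3)))² = (25 + (-11 + 3))² = (25 - 8)² = 17² = 289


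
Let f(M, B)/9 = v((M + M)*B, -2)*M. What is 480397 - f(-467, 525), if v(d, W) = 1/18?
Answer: 961261/2 ≈ 4.8063e+5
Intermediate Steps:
v(d, W) = 1/18
f(M, B) = M/2 (f(M, B) = 9*(M/18) = M/2)
480397 - f(-467, 525) = 480397 - (-467)/2 = 480397 - 1*(-467/2) = 480397 + 467/2 = 961261/2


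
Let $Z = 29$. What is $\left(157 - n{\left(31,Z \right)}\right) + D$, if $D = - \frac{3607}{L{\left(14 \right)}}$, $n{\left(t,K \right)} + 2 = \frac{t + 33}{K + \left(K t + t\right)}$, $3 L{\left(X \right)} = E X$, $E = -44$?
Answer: $\frac{14895173}{84392} \approx 176.5$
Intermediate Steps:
$L{\left(X \right)} = - \frac{44 X}{3}$ ($L{\left(X \right)} = \frac{\left(-44\right) X}{3} = - \frac{44 X}{3}$)
$n{\left(t,K \right)} = -2 + \frac{33 + t}{K + t + K t}$ ($n{\left(t,K \right)} = -2 + \frac{t + 33}{K + \left(K t + t\right)} = -2 + \frac{33 + t}{K + \left(t + K t\right)} = -2 + \frac{33 + t}{K + t + K t}$)
$D = \frac{10821}{616}$ ($D = - \frac{3607}{\left(- \frac{44}{3}\right) 14} = - \frac{3607}{- \frac{616}{3}} = \left(-3607\right) \left(- \frac{3}{616}\right) = \frac{10821}{616} \approx 17.567$)
$\left(157 - n{\left(31,Z \right)}\right) + D = \left(157 - \frac{33 - 31 - 58 - 58 \cdot 31}{29 + 31 + 29 \cdot 31}\right) + \frac{10821}{616} = \left(157 - \frac{33 - 31 - 58 - 1798}{29 + 31 + 899}\right) + \frac{10821}{616} = \left(157 - \frac{1}{959} \left(-1854\right)\right) + \frac{10821}{616} = \left(157 - - \frac{1854}{959}\right) + \frac{10821}{616} = \left(157 + \frac{1854}{959}\right) + \frac{10821}{616} = \frac{152417}{959} + \frac{10821}{616} = \frac{14895173}{84392}$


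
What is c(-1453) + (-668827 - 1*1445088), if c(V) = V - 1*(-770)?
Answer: -2114598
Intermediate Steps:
c(V) = 770 + V (c(V) = V + 770 = 770 + V)
c(-1453) + (-668827 - 1*1445088) = (770 - 1453) + (-668827 - 1*1445088) = -683 + (-668827 - 1445088) = -683 - 2113915 = -2114598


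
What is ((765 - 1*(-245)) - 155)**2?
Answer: 731025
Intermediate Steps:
((765 - 1*(-245)) - 155)**2 = ((765 + 245) - 155)**2 = (1010 - 155)**2 = 855**2 = 731025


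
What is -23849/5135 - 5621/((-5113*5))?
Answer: -23233434/5251051 ≈ -4.4245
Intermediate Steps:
-23849/5135 - 5621/((-5113*5)) = -23849*1/5135 - 5621/(-25565) = -23849/5135 - 5621*(-1/25565) = -23849/5135 + 5621/25565 = -23233434/5251051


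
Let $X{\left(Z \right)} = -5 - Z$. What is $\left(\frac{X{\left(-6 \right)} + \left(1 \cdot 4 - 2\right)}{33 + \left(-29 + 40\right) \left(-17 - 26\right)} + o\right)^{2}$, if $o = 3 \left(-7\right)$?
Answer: $\frac{85433049}{193600} \approx 441.29$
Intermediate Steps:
$o = -21$
$\left(\frac{X{\left(-6 \right)} + \left(1 \cdot 4 - 2\right)}{33 + \left(-29 + 40\right) \left(-17 - 26\right)} + o\right)^{2} = \left(\frac{\left(-5 - -6\right) + \left(1 \cdot 4 - 2\right)}{33 + \left(-29 + 40\right) \left(-17 - 26\right)} - 21\right)^{2} = \left(\frac{\left(-5 + 6\right) + \left(4 - 2\right)}{33 + 11 \left(-43\right)} - 21\right)^{2} = \left(\frac{1 + 2}{33 - 473} - 21\right)^{2} = \left(\frac{3}{-440} - 21\right)^{2} = \left(3 \left(- \frac{1}{440}\right) - 21\right)^{2} = \left(- \frac{3}{440} - 21\right)^{2} = \left(- \frac{9243}{440}\right)^{2} = \frac{85433049}{193600}$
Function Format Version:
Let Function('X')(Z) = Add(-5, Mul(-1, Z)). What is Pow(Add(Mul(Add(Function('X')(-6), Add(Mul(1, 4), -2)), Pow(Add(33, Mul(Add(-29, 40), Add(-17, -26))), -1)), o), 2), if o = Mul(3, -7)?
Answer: Rational(85433049, 193600) ≈ 441.29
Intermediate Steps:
o = -21
Pow(Add(Mul(Add(Function('X')(-6), Add(Mul(1, 4), -2)), Pow(Add(33, Mul(Add(-29, 40), Add(-17, -26))), -1)), o), 2) = Pow(Add(Mul(Add(Add(-5, Mul(-1, -6)), Add(Mul(1, 4), -2)), Pow(Add(33, Mul(Add(-29, 40), Add(-17, -26))), -1)), -21), 2) = Pow(Add(Mul(Add(Add(-5, 6), Add(4, -2)), Pow(Add(33, Mul(11, -43)), -1)), -21), 2) = Pow(Add(Mul(Add(1, 2), Pow(Add(33, -473), -1)), -21), 2) = Pow(Add(Mul(3, Pow(-440, -1)), -21), 2) = Pow(Add(Mul(3, Rational(-1, 440)), -21), 2) = Pow(Add(Rational(-3, 440), -21), 2) = Pow(Rational(-9243, 440), 2) = Rational(85433049, 193600)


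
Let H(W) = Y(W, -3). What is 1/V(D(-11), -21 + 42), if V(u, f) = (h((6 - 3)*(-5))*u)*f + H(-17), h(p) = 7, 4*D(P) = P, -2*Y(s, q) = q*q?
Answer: -4/1635 ≈ -0.0024465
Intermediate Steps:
Y(s, q) = -q²/2 (Y(s, q) = -q*q/2 = -q²/2)
H(W) = -9/2 (H(W) = -½*(-3)² = -½*9 = -9/2)
D(P) = P/4
V(u, f) = -9/2 + 7*f*u (V(u, f) = (7*u)*f - 9/2 = 7*f*u - 9/2 = -9/2 + 7*f*u)
1/V(D(-11), -21 + 42) = 1/(-9/2 + 7*(-21 + 42)*((¼)*(-11))) = 1/(-9/2 + 7*21*(-11/4)) = 1/(-9/2 - 1617/4) = 1/(-1635/4) = -4/1635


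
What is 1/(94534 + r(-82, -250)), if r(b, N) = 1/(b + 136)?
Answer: 54/5104837 ≈ 1.0578e-5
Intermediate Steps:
r(b, N) = 1/(136 + b)
1/(94534 + r(-82, -250)) = 1/(94534 + 1/(136 - 82)) = 1/(94534 + 1/54) = 1/(5104837/54) = 54/5104837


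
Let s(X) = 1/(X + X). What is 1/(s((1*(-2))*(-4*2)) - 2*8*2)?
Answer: -32/1023 ≈ -0.031281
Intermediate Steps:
s(X) = 1/(2*X)
1/(s((1*(-2))*(-4*2)) - 2*8*2) = 1/(1/(2*(((1*(-2))*(-4*2)))) - 2*8*2) = 1/(1/(2*((-2*(-8)))) - 16*2) = 1/((½)/16 - 32) = 1/((½)*(1/16) - 32) = 1/(1/32 - 32) = 1/(-1023/32) = -32/1023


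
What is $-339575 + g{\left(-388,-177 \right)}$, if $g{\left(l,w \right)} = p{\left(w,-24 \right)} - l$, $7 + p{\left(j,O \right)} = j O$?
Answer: $-334946$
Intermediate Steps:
$p{\left(j,O \right)} = -7 + O j$ ($p{\left(j,O \right)} = -7 + j O = -7 + O j$)
$g{\left(l,w \right)} = -7 - l - 24 w$ ($g{\left(l,w \right)} = \left(-7 - 24 w\right) - l = -7 - l - 24 w$)
$-339575 + g{\left(-388,-177 \right)} = -339575 - -4629 = -339575 + \left(-7 + 388 + 4248\right) = -339575 + 4629 = -334946$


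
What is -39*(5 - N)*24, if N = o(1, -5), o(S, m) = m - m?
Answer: -4680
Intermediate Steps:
o(S, m) = 0
N = 0
-39*(5 - N)*24 = -39*(5 - 1*0)*24 = -39*(5 + 0)*24 = -39*5*24 = -195*24 = -4680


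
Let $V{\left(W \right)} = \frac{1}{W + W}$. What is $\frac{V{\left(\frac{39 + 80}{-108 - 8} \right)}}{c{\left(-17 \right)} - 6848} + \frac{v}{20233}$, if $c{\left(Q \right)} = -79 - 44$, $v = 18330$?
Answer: $\frac{15206806684}{16784264917} \approx 0.90602$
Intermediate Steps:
$c{\left(Q \right)} = -123$ ($c{\left(Q \right)} = -79 - 44 = -123$)
$V{\left(W \right)} = \frac{1}{2 W}$
$\frac{V{\left(\frac{39 + 80}{-108 - 8} \right)}}{c{\left(-17 \right)} - 6848} + \frac{v}{20233} = \frac{\frac{1}{2} \frac{1}{\left(39 + 80\right) \frac{1}{-108 - 8}}}{-123 - 6848} + \frac{18330}{20233} = \frac{\frac{1}{2} \frac{1}{119 \frac{1}{-116}}}{-6971} + 18330 \cdot \frac{1}{20233} = \frac{1}{2 \cdot 119 \left(- \frac{1}{116}\right)} \left(- \frac{1}{6971}\right) + \frac{18330}{20233} = \frac{1}{2 \left(- \frac{119}{116}\right)} \left(- \frac{1}{6971}\right) + \frac{18330}{20233} = \frac{1}{2} \left(- \frac{116}{119}\right) \left(- \frac{1}{6971}\right) + \frac{18330}{20233} = \left(- \frac{58}{119}\right) \left(- \frac{1}{6971}\right) + \frac{18330}{20233} = \frac{58}{829549} + \frac{18330}{20233} = \frac{15206806684}{16784264917}$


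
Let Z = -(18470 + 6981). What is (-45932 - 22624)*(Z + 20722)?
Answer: 324201324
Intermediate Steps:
Z = -25451 (Z = -1*25451 = -25451)
(-45932 - 22624)*(Z + 20722) = (-45932 - 22624)*(-25451 + 20722) = -68556*(-4729) = 324201324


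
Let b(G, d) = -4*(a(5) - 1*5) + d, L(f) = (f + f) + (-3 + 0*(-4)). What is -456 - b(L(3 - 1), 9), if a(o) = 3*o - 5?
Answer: -445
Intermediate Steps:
a(o) = -5 + 3*o
L(f) = -3 + 2*f (L(f) = 2*f + (-3 + 0) = 2*f - 3 = -3 + 2*f)
b(G, d) = -20 + d (b(G, d) = -4*((-5 + 3*5) - 1*5) + d = -4*((-5 + 15) - 5) + d = -4*(10 - 5) + d = -4*5 + d = -20 + d)
-456 - b(L(3 - 1), 9) = -456 - (-20 + 9) = -456 - 1*(-11) = -456 + 11 = -445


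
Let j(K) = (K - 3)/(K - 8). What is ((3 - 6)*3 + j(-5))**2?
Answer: 11881/169 ≈ 70.302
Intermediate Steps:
j(K) = (-3 + K)/(-8 + K)
((3 - 6)*3 + j(-5))**2 = ((3 - 6)*3 + (-3 - 5)/(-8 - 5))**2 = (-3*3 - 8/(-13))**2 = (-9 - 1/13*(-8))**2 = (-9 + 8/13)**2 = (-109/13)**2 = 11881/169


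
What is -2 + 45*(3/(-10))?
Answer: -31/2 ≈ -15.500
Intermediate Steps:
-2 + 45*(3/(-10)) = -2 + 45*(3*(-⅒)) = -2 + 45*(-3/10) = -2 - 27/2 = -31/2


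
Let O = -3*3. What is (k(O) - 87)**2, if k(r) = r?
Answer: 9216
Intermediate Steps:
O = -9
(k(O) - 87)**2 = (-9 - 87)**2 = (-96)**2 = 9216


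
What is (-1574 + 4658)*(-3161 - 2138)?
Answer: -16342116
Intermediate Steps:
(-1574 + 4658)*(-3161 - 2138) = 3084*(-5299) = -16342116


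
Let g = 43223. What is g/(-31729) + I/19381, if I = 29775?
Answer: 107026012/614939749 ≈ 0.17404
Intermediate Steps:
g/(-31729) + I/19381 = 43223/(-31729) + 29775/19381 = 43223*(-1/31729) + 29775*(1/19381) = -43223/31729 + 29775/19381 = 107026012/614939749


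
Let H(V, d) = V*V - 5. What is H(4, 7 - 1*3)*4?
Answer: 44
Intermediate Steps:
H(V, d) = -5 + V² (H(V, d) = V² - 5 = -5 + V²)
H(4, 7 - 1*3)*4 = (-5 + 4²)*4 = (-5 + 16)*4 = 11*4 = 44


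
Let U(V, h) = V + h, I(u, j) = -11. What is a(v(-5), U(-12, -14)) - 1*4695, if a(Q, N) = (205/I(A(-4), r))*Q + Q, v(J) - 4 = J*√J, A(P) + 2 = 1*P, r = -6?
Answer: -52421/11 + 970*I*√5/11 ≈ -4765.5 + 197.18*I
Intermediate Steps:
A(P) = -2 + P (A(P) = -2 + 1*P = -2 + P)
v(J) = 4 + J^(3/2) (v(J) = 4 + J*√J = 4 + J^(3/2))
a(Q, N) = -194*Q/11 (a(Q, N) = (205/(-11))*Q + Q = (205*(-1/11))*Q + Q = -205*Q/11 + Q = -194*Q/11)
a(v(-5), U(-12, -14)) - 1*4695 = -194*(4 + (-5)^(3/2))/11 - 1*4695 = -194*(4 - 5*I*√5)/11 - 4695 = (-776/11 + 970*I*√5/11) - 4695 = -52421/11 + 970*I*√5/11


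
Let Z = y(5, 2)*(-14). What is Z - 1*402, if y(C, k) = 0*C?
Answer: -402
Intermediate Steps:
y(C, k) = 0
Z = 0 (Z = 0*(-14) = 0)
Z - 1*402 = 0 - 1*402 = 0 - 402 = -402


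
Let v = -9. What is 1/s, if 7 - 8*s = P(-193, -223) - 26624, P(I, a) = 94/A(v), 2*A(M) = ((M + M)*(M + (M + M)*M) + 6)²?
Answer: 15103008/50276025709 ≈ 0.00030040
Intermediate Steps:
A(M) = (6 + 2*M*(M + 2*M²))²/2 (A(M) = ((M + M)*(M + (M + M)*M) + 6)²/2 = ((2*M)*(M + (2*M)*M) + 6)²/2 = ((2*M)*(M + 2*M²) + 6)²/2 = (2*M*(M + 2*M²) + 6)²/2 = (6 + 2*M*(M + 2*M²))²/2)
P(I, a) = 47/1887876 (P(I, a) = 94/((2*(3 + (-9)² + 2*(-9)³)²)) = 94/((2*(3 + 81 + 2*(-729))²)) = 94/((2*(3 + 81 - 1458)²)) = 94/((2*(-1374)²)) = 94/((2*1887876)) = 94/3775752 = 94*(1/3775752) = 47/1887876)
s = 50276025709/15103008 (s = 7/8 - (47/1887876 - 26624)/8 = 7/8 - ⅛*(-50262810577/1887876) = 7/8 + 50262810577/15103008 = 50276025709/15103008 ≈ 3328.9)
1/s = 1/(50276025709/15103008) = 15103008/50276025709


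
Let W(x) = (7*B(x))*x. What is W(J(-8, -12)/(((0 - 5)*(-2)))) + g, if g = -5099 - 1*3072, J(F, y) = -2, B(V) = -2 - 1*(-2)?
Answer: -8171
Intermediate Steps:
B(V) = 0 (B(V) = -2 + 2 = 0)
g = -8171 (g = -5099 - 3072 = -8171)
W(x) = 0 (W(x) = (7*0)*x = 0*x = 0)
W(J(-8, -12)/(((0 - 5)*(-2)))) + g = 0 - 8171 = -8171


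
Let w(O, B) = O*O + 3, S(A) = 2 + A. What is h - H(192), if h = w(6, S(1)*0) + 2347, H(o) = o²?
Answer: -34478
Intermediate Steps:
w(O, B) = 3 + O² (w(O, B) = O² + 3 = 3 + O²)
h = 2386 (h = (3 + 6²) + 2347 = (3 + 36) + 2347 = 39 + 2347 = 2386)
h - H(192) = 2386 - 1*192² = 2386 - 1*36864 = 2386 - 36864 = -34478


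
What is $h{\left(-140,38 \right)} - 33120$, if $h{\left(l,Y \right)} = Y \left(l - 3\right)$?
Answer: $-38554$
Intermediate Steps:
$h{\left(l,Y \right)} = Y \left(-3 + l\right)$
$h{\left(-140,38 \right)} - 33120 = 38 \left(-3 - 140\right) - 33120 = 38 \left(-143\right) - 33120 = -5434 - 33120 = -38554$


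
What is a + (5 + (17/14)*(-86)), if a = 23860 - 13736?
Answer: 70172/7 ≈ 10025.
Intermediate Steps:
a = 10124
a + (5 + (17/14)*(-86)) = 10124 + (5 + (17/14)*(-86)) = 10124 + (5 - 731/7) = 10124 - 696/7 = 70172/7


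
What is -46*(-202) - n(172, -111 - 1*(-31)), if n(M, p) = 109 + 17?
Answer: 9166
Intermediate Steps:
n(M, p) = 126
-46*(-202) - n(172, -111 - 1*(-31)) = -46*(-202) - 1*126 = 9292 - 126 = 9166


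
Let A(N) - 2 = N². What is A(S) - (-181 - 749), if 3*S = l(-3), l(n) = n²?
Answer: 941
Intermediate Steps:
S = 3 (S = (⅓)*(-3)² = (⅓)*9 = 3)
A(N) = 2 + N²
A(S) - (-181 - 749) = (2 + 3²) - (-181 - 749) = (2 + 9) - 1*(-930) = 11 + 930 = 941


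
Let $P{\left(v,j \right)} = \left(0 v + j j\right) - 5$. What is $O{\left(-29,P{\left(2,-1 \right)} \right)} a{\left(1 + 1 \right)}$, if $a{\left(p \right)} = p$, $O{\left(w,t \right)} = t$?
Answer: $-8$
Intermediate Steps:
$P{\left(v,j \right)} = -5 + j^{2}$ ($P{\left(v,j \right)} = \left(0 + j^{2}\right) - 5 = j^{2} - 5 = -5 + j^{2}$)
$O{\left(-29,P{\left(2,-1 \right)} \right)} a{\left(1 + 1 \right)} = \left(-5 + \left(-1\right)^{2}\right) \left(1 + 1\right) = \left(-5 + 1\right) 2 = \left(-4\right) 2 = -8$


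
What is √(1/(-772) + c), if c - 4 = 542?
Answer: √81351623/386 ≈ 23.367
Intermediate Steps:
c = 546 (c = 4 + 542 = 546)
√(1/(-772) + c) = √(1/(-772) + 546) = √(-1/772 + 546) = √(421511/772) = √81351623/386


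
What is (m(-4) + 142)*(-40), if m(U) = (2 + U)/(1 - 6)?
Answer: -5696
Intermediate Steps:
m(U) = -⅖ - U/5 (m(U) = (2 + U)/(-5) = (2 + U)*(-⅕) = -⅖ - U/5)
(m(-4) + 142)*(-40) = ((-⅖ - ⅕*(-4)) + 142)*(-40) = ((-⅖ + ⅘) + 142)*(-40) = (⅖ + 142)*(-40) = (712/5)*(-40) = -5696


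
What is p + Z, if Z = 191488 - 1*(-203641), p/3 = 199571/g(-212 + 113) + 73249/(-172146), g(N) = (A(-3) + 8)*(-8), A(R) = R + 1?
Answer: 175659860671/459056 ≈ 3.8265e+5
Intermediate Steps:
A(R) = 1 + R
g(N) = -48 (g(N) = ((1 - 3) + 8)*(-8) = (-2 + 8)*(-8) = 6*(-8) = -48)
p = -5726477553/459056 (p = 3*(199571/(-48) + 73249/(-172146)) = 3*(199571*(-1/48) + 73249*(-1/172146)) = 3*(-199571/48 - 73249/172146) = 3*(-1908825851/459056) = -5726477553/459056 ≈ -12474.)
Z = 395129 (Z = 191488 + 203641 = 395129)
p + Z = -5726477553/459056 + 395129 = 175659860671/459056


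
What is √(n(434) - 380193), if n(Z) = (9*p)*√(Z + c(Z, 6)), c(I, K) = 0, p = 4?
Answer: √(-380193 + 36*√434) ≈ 615.99*I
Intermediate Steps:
n(Z) = 36*√Z (n(Z) = (9*4)*√(Z + 0) = 36*√Z)
√(n(434) - 380193) = √(36*√434 - 380193) = √(-380193 + 36*√434)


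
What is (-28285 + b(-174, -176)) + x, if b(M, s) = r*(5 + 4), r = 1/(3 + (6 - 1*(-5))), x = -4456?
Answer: -458365/14 ≈ -32740.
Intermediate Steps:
r = 1/14 (r = 1/(3 + (6 + 5)) = 1/(3 + 11) = 1/14 ≈ 0.071429)
b(M, s) = 9/14 (b(M, s) = (5 + 4)/14 = (1/14)*9 = 9/14)
(-28285 + b(-174, -176)) + x = (-28285 + 9/14) - 4456 = -395981/14 - 4456 = -458365/14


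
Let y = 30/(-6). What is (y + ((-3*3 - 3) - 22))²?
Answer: 1521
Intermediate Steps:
y = -5 (y = 30*(-⅙) = -5)
(y + ((-3*3 - 3) - 22))² = (-5 + ((-3*3 - 3) - 22))² = (-5 + ((-9 - 3) - 22))² = (-5 + (-12 - 22))² = (-5 - 34)² = (-39)² = 1521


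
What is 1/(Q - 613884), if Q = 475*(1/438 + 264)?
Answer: -438/213955517 ≈ -2.0472e-6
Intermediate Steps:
Q = 54925675/438 (Q = 475*(1/438 + 264) = 475*(115633/438) = 54925675/438 ≈ 1.2540e+5)
1/(Q - 613884) = 1/(54925675/438 - 613884) = 1/(-213955517/438) = -438/213955517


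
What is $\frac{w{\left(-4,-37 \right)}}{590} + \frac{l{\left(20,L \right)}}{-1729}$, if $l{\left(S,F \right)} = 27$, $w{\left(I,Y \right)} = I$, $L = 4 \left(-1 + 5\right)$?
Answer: $- \frac{11423}{510055} \approx -0.022396$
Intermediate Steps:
$L = 16$ ($L = 4 \cdot 4 = 16$)
$\frac{w{\left(-4,-37 \right)}}{590} + \frac{l{\left(20,L \right)}}{-1729} = - \frac{4}{590} + \frac{27}{-1729} = \left(-4\right) \frac{1}{590} + 27 \left(- \frac{1}{1729}\right) = - \frac{2}{295} - \frac{27}{1729} = - \frac{11423}{510055}$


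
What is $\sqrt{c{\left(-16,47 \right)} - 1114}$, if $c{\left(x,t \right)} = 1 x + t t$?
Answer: $\sqrt{1079} \approx 32.848$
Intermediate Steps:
$c{\left(x,t \right)} = x + t^{2}$
$\sqrt{c{\left(-16,47 \right)} - 1114} = \sqrt{\left(-16 + 47^{2}\right) - 1114} = \sqrt{\left(-16 + 2209\right) - 1114} = \sqrt{2193 - 1114} = \sqrt{1079}$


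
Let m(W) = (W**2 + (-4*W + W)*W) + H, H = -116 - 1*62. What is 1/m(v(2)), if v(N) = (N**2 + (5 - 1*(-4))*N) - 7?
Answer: -1/628 ≈ -0.0015924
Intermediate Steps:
v(N) = -7 + N**2 + 9*N (v(N) = (N**2 + (5 + 4)*N) - 7 = (N**2 + 9*N) - 7 = -7 + N**2 + 9*N)
H = -178 (H = -116 - 62 = -178)
m(W) = -178 - 2*W**2 (m(W) = (W**2 + (-4*W + W)*W) - 178 = (W**2 + (-3*W)*W) - 178 = (W**2 - 3*W**2) - 178 = -2*W**2 - 178 = -178 - 2*W**2)
1/m(v(2)) = 1/(-178 - 2*(-7 + 2**2 + 9*2)**2) = 1/(-178 - 2*(-7 + 4 + 18)**2) = 1/(-178 - 2*15**2) = 1/(-178 - 2*225) = 1/(-178 - 450) = 1/(-628) = -1/628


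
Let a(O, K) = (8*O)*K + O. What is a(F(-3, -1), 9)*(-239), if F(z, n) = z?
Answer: 52341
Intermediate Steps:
a(O, K) = O + 8*K*O (a(O, K) = 8*K*O + O = O + 8*K*O)
a(F(-3, -1), 9)*(-239) = -3*(1 + 8*9)*(-239) = -3*(1 + 72)*(-239) = -3*73*(-239) = -219*(-239) = 52341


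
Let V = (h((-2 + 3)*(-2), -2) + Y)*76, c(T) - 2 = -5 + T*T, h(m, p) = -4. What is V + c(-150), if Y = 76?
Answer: 27969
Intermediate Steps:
c(T) = -3 + T**2 (c(T) = 2 + (-5 + T*T) = 2 + (-5 + T**2) = -3 + T**2)
V = 5472 (V = (-4 + 76)*76 = 72*76 = 5472)
V + c(-150) = 5472 + (-3 + (-150)**2) = 5472 + (-3 + 22500) = 5472 + 22497 = 27969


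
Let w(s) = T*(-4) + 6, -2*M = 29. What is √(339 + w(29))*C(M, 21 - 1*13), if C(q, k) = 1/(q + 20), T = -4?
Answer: 38/11 ≈ 3.4545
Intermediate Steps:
M = -29/2 (M = -½*29 = -29/2 ≈ -14.500)
C(q, k) = 1/(20 + q)
w(s) = 22 (w(s) = -4*(-4) + 6 = 16 + 6 = 22)
√(339 + w(29))*C(M, 21 - 1*13) = √(339 + 22)/(20 - 29/2) = √361/(11/2) = 19*(2/11) = 38/11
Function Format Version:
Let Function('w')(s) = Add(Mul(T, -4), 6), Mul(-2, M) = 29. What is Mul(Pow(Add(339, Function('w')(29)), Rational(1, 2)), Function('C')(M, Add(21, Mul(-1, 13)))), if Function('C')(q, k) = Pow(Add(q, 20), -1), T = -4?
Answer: Rational(38, 11) ≈ 3.4545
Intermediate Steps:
M = Rational(-29, 2) (M = Mul(Rational(-1, 2), 29) = Rational(-29, 2) ≈ -14.500)
Function('C')(q, k) = Pow(Add(20, q), -1)
Function('w')(s) = 22 (Function('w')(s) = Add(Mul(-4, -4), 6) = Add(16, 6) = 22)
Mul(Pow(Add(339, Function('w')(29)), Rational(1, 2)), Function('C')(M, Add(21, Mul(-1, 13)))) = Mul(Pow(Add(339, 22), Rational(1, 2)), Pow(Add(20, Rational(-29, 2)), -1)) = Mul(Pow(361, Rational(1, 2)), Pow(Rational(11, 2), -1)) = Mul(19, Rational(2, 11)) = Rational(38, 11)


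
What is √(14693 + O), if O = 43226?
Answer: √57919 ≈ 240.66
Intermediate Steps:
√(14693 + O) = √(14693 + 43226) = √57919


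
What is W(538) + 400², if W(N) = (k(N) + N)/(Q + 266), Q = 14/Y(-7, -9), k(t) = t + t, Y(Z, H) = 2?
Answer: 14560538/91 ≈ 1.6001e+5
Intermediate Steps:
k(t) = 2*t
Q = 7 (Q = 14/2 = 14*(½) = 7)
W(N) = N/91 (W(N) = (2*N + N)/(7 + 266) = (3*N)/273 = (3*N)*(1/273) = N/91)
W(538) + 400² = (1/91)*538 + 400² = 538/91 + 160000 = 14560538/91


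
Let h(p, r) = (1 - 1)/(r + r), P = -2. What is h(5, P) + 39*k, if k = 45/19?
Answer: 1755/19 ≈ 92.368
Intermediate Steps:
k = 45/19 (k = 45*(1/19) = 45/19 ≈ 2.3684)
h(p, r) = 0 (h(p, r) = 0/((2*r)) = 0*(1/(2*r)) = 0)
h(5, P) + 39*k = 0 + 39*(45/19) = 0 + 1755/19 = 1755/19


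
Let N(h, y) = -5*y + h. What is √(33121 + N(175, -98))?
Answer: 3*√3754 ≈ 183.81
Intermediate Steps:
N(h, y) = h - 5*y
√(33121 + N(175, -98)) = √(33121 + (175 - 5*(-98))) = √(33121 + (175 + 490)) = √(33121 + 665) = √33786 = 3*√3754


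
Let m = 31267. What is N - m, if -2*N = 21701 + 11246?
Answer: -95481/2 ≈ -47741.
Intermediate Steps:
N = -32947/2 (N = -(21701 + 11246)/2 = -½*32947 = -32947/2 ≈ -16474.)
N - m = -32947/2 - 1*31267 = -32947/2 - 31267 = -95481/2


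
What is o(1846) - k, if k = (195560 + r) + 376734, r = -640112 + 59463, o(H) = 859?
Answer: 9214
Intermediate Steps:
r = -580649
k = -8355 (k = (195560 - 580649) + 376734 = -385089 + 376734 = -8355)
o(1846) - k = 859 - 1*(-8355) = 859 + 8355 = 9214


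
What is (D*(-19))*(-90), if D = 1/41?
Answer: 1710/41 ≈ 41.707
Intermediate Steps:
D = 1/41 ≈ 0.024390
(D*(-19))*(-90) = ((1/41)*(-19))*(-90) = -19/41*(-90) = 1710/41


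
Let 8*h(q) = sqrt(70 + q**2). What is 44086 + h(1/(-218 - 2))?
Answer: 44086 + sqrt(3388001)/1760 ≈ 44087.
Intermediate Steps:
h(q) = sqrt(70 + q**2)/8
44086 + h(1/(-218 - 2)) = 44086 + sqrt(70 + (1/(-218 - 2))**2)/8 = 44086 + sqrt(70 + (1/(-220))**2)/8 = 44086 + sqrt(70 + (-1/220)**2)/8 = 44086 + sqrt(70 + 1/48400)/8 = 44086 + sqrt(3388001/48400)/8 = 44086 + (sqrt(3388001)/220)/8 = 44086 + sqrt(3388001)/1760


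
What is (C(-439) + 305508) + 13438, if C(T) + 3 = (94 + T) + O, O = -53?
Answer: 318545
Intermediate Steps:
C(T) = 38 + T (C(T) = -3 + ((94 + T) - 53) = -3 + (41 + T) = 38 + T)
(C(-439) + 305508) + 13438 = ((38 - 439) + 305508) + 13438 = (-401 + 305508) + 13438 = 305107 + 13438 = 318545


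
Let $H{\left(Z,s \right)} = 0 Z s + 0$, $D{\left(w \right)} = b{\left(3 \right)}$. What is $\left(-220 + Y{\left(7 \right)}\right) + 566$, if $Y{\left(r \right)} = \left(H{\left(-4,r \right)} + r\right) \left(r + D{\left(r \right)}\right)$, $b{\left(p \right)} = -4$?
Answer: $367$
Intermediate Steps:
$D{\left(w \right)} = -4$
$H{\left(Z,s \right)} = 0$ ($H{\left(Z,s \right)} = 0 s + 0 = 0 + 0 = 0$)
$Y{\left(r \right)} = r \left(-4 + r\right)$ ($Y{\left(r \right)} = \left(0 + r\right) \left(r - 4\right) = r \left(-4 + r\right)$)
$\left(-220 + Y{\left(7 \right)}\right) + 566 = \left(-220 + 7 \left(-4 + 7\right)\right) + 566 = \left(-220 + 7 \cdot 3\right) + 566 = \left(-220 + 21\right) + 566 = -199 + 566 = 367$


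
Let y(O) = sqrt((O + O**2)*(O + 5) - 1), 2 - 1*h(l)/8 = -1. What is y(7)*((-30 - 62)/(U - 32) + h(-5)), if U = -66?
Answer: 1222*sqrt(671)/49 ≈ 646.01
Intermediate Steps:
h(l) = 24 (h(l) = 16 - 8*(-1) = 16 + 8 = 24)
y(O) = sqrt(-1 + (5 + O)*(O + O**2)) (y(O) = sqrt((O + O**2)*(5 + O) - 1) = sqrt((5 + O)*(O + O**2) - 1) = sqrt(-1 + (5 + O)*(O + O**2)))
y(7)*((-30 - 62)/(U - 32) + h(-5)) = sqrt(-1 + 7**3 + 5*7 + 6*7**2)*((-30 - 62)/(-66 - 32) + 24) = sqrt(-1 + 343 + 35 + 6*49)*(-92/(-98) + 24) = sqrt(-1 + 343 + 35 + 294)*(-92*(-1/98) + 24) = sqrt(671)*(46/49 + 24) = sqrt(671)*(1222/49) = 1222*sqrt(671)/49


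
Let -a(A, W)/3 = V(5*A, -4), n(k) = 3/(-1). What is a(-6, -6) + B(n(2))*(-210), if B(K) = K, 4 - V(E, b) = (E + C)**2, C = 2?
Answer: 2970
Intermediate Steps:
V(E, b) = 4 - (2 + E)**2 (V(E, b) = 4 - (E + 2)**2 = 4 - (2 + E)**2)
n(k) = -3 (n(k) = 3*(-1) = -3)
a(A, W) = -12 + 3*(2 + 5*A)**2 (a(A, W) = -3*(4 - (2 + 5*A)**2) = -12 + 3*(2 + 5*A)**2)
a(-6, -6) + B(n(2))*(-210) = 15*(-6)*(4 + 5*(-6)) - 3*(-210) = 15*(-6)*(4 - 30) + 630 = 15*(-6)*(-26) + 630 = 2340 + 630 = 2970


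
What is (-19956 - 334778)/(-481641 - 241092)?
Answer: 354734/722733 ≈ 0.49082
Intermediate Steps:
(-19956 - 334778)/(-481641 - 241092) = -354734/(-722733) = -354734*(-1/722733) = 354734/722733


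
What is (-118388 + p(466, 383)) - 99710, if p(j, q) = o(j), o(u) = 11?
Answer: -218087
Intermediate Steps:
p(j, q) = 11
(-118388 + p(466, 383)) - 99710 = (-118388 + 11) - 99710 = -118377 - 99710 = -218087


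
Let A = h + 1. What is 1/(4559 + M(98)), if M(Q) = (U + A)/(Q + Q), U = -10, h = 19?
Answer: 98/446787 ≈ 0.00021934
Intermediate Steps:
A = 20 (A = 19 + 1 = 20)
M(Q) = 5/Q (M(Q) = (-10 + 20)/(Q + Q) = 10/((2*Q)) = 10*(1/(2*Q)) = 5/Q)
1/(4559 + M(98)) = 1/(4559 + 5/98) = 1/(446787/98) = 98/446787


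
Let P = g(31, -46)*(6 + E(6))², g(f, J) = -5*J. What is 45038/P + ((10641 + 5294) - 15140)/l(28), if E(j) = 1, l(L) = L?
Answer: 14899/460 ≈ 32.389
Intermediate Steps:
P = 11270 (P = (-5*(-46))*(6 + 1)² = 230*7² = 230*49 = 11270)
45038/P + ((10641 + 5294) - 15140)/l(28) = 45038/11270 + ((10641 + 5294) - 15140)/28 = 45038*(1/11270) + (15935 - 15140)*(1/28) = 3217/805 + 795*(1/28) = 3217/805 + 795/28 = 14899/460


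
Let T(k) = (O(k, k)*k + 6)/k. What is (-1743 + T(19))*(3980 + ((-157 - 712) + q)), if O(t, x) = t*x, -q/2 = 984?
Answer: -30006036/19 ≈ -1.5793e+6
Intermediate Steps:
q = -1968 (q = -2*984 = -1968)
T(k) = (6 + k³)/k (T(k) = ((k*k)*k + 6)/k = (k²*k + 6)/k = (k³ + 6)/k = (6 + k³)/k)
(-1743 + T(19))*(3980 + ((-157 - 712) + q)) = (-1743 + (6 + 19³)/19)*(3980 + ((-157 - 712) - 1968)) = (-1743 + (6 + 6859)/19)*(3980 + (-869 - 1968)) = (-1743 + (1/19)*6865)*(3980 - 2837) = (-1743 + 6865/19)*1143 = -26252/19*1143 = -30006036/19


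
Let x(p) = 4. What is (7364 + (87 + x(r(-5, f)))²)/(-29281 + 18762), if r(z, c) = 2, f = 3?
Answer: -15645/10519 ≈ -1.4873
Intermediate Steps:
(7364 + (87 + x(r(-5, f)))²)/(-29281 + 18762) = (7364 + (87 + 4)²)/(-29281 + 18762) = (7364 + 91²)/(-10519) = (7364 + 8281)*(-1/10519) = 15645*(-1/10519) = -15645/10519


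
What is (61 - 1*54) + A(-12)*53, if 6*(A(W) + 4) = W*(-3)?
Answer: 113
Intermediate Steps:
A(W) = -4 - W/2 (A(W) = -4 + (W*(-3))/6 = -4 + (-3*W)/6 = -4 - W/2)
(61 - 1*54) + A(-12)*53 = (61 - 1*54) + (-4 - ½*(-12))*53 = (61 - 54) + (-4 + 6)*53 = 7 + 2*53 = 7 + 106 = 113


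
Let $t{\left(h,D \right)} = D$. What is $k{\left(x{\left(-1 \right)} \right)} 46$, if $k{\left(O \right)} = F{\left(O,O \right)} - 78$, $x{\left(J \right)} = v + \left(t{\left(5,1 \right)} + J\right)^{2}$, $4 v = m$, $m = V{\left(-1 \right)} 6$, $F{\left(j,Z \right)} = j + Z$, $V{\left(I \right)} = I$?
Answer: $-3726$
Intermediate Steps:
$F{\left(j,Z \right)} = Z + j$
$m = -6$ ($m = \left(-1\right) 6 = -6$)
$v = - \frac{3}{2}$ ($v = \frac{1}{4} \left(-6\right) = - \frac{3}{2} \approx -1.5$)
$x{\left(J \right)} = - \frac{3}{2} + \left(1 + J\right)^{2}$
$k{\left(O \right)} = -78 + 2 O$ ($k{\left(O \right)} = \left(O + O\right) - 78 = 2 O - 78 = -78 + 2 O$)
$k{\left(x{\left(-1 \right)} \right)} 46 = \left(-78 + 2 \left(- \frac{3}{2} + \left(1 - 1\right)^{2}\right)\right) 46 = \left(-78 + 2 \left(- \frac{3}{2} + 0^{2}\right)\right) 46 = \left(-78 + 2 \left(- \frac{3}{2} + 0\right)\right) 46 = \left(-78 + 2 \left(- \frac{3}{2}\right)\right) 46 = \left(-78 - 3\right) 46 = \left(-81\right) 46 = -3726$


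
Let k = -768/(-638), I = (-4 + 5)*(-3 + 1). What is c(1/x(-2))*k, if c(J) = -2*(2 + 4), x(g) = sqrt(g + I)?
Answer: -4608/319 ≈ -14.445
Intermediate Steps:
I = -2 (I = 1*(-2) = -2)
k = 384/319 (k = -768*(-1/638) = 384/319 ≈ 1.2038)
x(g) = sqrt(-2 + g) (x(g) = sqrt(g - 2) = sqrt(-2 + g))
c(J) = -12 (c(J) = -2*6 = -12)
c(1/x(-2))*k = -12*384/319 = -4608/319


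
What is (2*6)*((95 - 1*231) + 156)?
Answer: 240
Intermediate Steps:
(2*6)*((95 - 1*231) + 156) = 12*((95 - 231) + 156) = 12*(-136 + 156) = 12*20 = 240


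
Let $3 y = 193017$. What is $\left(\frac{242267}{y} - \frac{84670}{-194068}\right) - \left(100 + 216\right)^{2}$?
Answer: $- \frac{623381818516613}{6243070526} \approx -99852.0$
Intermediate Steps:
$y = 64339$ ($y = \frac{1}{3} \cdot 193017 = 64339$)
$\left(\frac{242267}{y} - \frac{84670}{-194068}\right) - \left(100 + 216\right)^{2} = \left(\frac{242267}{64339} - \frac{84670}{-194068}\right) - \left(100 + 216\right)^{2} = \left(242267 \cdot \frac{1}{64339} - - \frac{42335}{97034}\right) - 316^{2} = \left(\frac{242267}{64339} + \frac{42335}{97034}\right) - 99856 = \frac{26231927643}{6243070526} - 99856 = - \frac{623381818516613}{6243070526}$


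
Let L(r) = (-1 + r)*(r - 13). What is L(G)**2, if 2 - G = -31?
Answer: 409600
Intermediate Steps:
G = 33 (G = 2 - 1*(-31) = 2 + 31 = 33)
L(r) = (-1 + r)*(-13 + r)
L(G)**2 = (13 + 33**2 - 14*33)**2 = (13 + 1089 - 462)**2 = 640**2 = 409600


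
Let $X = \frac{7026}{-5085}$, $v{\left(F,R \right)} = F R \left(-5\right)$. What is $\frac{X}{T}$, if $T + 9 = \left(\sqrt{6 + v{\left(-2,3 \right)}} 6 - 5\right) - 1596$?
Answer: $\frac{1171}{1333965} \approx 0.00087783$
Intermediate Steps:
$v{\left(F,R \right)} = - 5 F R$
$X = - \frac{2342}{1695}$ ($X = 7026 \left(- \frac{1}{5085}\right) = - \frac{2342}{1695} \approx -1.3817$)
$T = -1574$ ($T = -9 - \left(1601 - \sqrt{6 - \left(-10\right) 3} \cdot 6\right) = -9 - \left(1601 - \sqrt{6 + 30} \cdot 6\right) = -9 - \left(1601 - \sqrt{36} \cdot 6\right) = -9 + \left(\left(6 \cdot 6 - 5\right) - 1596\right) = -9 + \left(\left(36 - 5\right) - 1596\right) = -9 + \left(31 - 1596\right) = -9 - 1565 = -1574$)
$\frac{X}{T} = - \frac{2342}{1695 \left(-1574\right)} = \left(- \frac{2342}{1695}\right) \left(- \frac{1}{1574}\right) = \frac{1171}{1333965}$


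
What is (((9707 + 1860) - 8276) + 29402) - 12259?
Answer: 20434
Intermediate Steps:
(((9707 + 1860) - 8276) + 29402) - 12259 = ((11567 - 8276) + 29402) - 12259 = (3291 + 29402) - 12259 = 32693 - 12259 = 20434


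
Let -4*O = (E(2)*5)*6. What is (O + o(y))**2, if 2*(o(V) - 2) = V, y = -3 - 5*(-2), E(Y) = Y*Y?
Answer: 2401/4 ≈ 600.25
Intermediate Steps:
E(Y) = Y**2
y = 7 (y = -3 + 10 = 7)
O = -30 (O = -2**2*5*6/4 = -4*5*6/4 = -5*6 = -1/4*120 = -30)
o(V) = 2 + V/2
(O + o(y))**2 = (-30 + (2 + (1/2)*7))**2 = (-30 + (2 + 7/2))**2 = (-30 + 11/2)**2 = (-49/2)**2 = 2401/4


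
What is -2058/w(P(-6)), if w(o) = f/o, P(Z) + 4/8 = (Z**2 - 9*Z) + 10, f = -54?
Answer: 68257/18 ≈ 3792.1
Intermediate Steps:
P(Z) = 19/2 + Z**2 - 9*Z (P(Z) = -1/2 + ((Z**2 - 9*Z) + 10) = -1/2 + (10 + Z**2 - 9*Z) = 19/2 + Z**2 - 9*Z)
w(o) = -54/o
-2058/w(P(-6)) = -2058/((-54/(19/2 + (-6)**2 - 9*(-6)))) = -2058/((-54/(19/2 + 36 + 54))) = -2058/((-54/199/2)) = -2058/((-54*2/199)) = -2058/(-108/199) = -2058*(-199/108) = 68257/18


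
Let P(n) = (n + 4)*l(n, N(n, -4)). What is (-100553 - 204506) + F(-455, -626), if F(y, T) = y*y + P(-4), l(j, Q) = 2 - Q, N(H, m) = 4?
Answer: -98034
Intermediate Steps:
P(n) = -8 - 2*n (P(n) = (n + 4)*(2 - 1*4) = (4 + n)*(2 - 4) = (4 + n)*(-2) = -8 - 2*n)
F(y, T) = y² (F(y, T) = y*y + (-8 - 2*(-4)) = y² + (-8 + 8) = y² + 0 = y²)
(-100553 - 204506) + F(-455, -626) = (-100553 - 204506) + (-455)² = -305059 + 207025 = -98034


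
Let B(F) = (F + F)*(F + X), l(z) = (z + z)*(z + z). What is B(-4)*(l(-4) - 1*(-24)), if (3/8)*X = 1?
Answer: 2816/3 ≈ 938.67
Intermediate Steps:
X = 8/3 (X = (8/3)*1 = 8/3 ≈ 2.6667)
l(z) = 4*z² (l(z) = (2*z)*(2*z) = 4*z²)
B(F) = 2*F*(8/3 + F) (B(F) = (F + F)*(F + 8/3) = (2*F)*(8/3 + F) = 2*F*(8/3 + F))
B(-4)*(l(-4) - 1*(-24)) = ((⅔)*(-4)*(8 + 3*(-4)))*(4*(-4)² - 1*(-24)) = ((⅔)*(-4)*(8 - 12))*(4*16 + 24) = ((⅔)*(-4)*(-4))*(64 + 24) = (32/3)*88 = 2816/3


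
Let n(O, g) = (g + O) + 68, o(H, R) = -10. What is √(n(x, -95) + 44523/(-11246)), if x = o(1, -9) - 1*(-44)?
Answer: √384601954/11246 ≈ 1.7438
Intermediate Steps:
x = 34 (x = -10 - 1*(-44) = -10 + 44 = 34)
n(O, g) = 68 + O + g (n(O, g) = (O + g) + 68 = 68 + O + g)
√(n(x, -95) + 44523/(-11246)) = √((68 + 34 - 95) + 44523/(-11246)) = √(7 + 44523*(-1/11246)) = √(7 - 44523/11246) = √(34199/11246) = √384601954/11246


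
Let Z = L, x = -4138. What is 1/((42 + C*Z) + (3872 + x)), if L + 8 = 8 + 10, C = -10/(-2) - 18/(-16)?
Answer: -4/651 ≈ -0.0061444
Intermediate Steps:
C = 49/8 (C = -10*(-1/2) - 18*(-1/16) = 5 + 9/8 = 49/8 ≈ 6.1250)
L = 10 (L = -8 + (8 + 10) = -8 + 18 = 10)
Z = 10
1/((42 + C*Z) + (3872 + x)) = 1/((42 + (49/8)*10) + (3872 - 4138)) = 1/((42 + 245/4) - 266) = 1/(413/4 - 266) = 1/(-651/4) = -4/651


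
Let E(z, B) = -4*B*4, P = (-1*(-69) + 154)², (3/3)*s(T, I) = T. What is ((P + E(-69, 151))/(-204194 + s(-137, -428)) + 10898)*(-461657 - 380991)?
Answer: -1876368056097400/204331 ≈ -9.1830e+9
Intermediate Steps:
s(T, I) = T
P = 49729 (P = (69 + 154)² = 223² = 49729)
E(z, B) = -16*B
((P + E(-69, 151))/(-204194 + s(-137, -428)) + 10898)*(-461657 - 380991) = ((49729 - 16*151)/(-204194 - 137) + 10898)*(-461657 - 380991) = ((49729 - 2416)/(-204331) + 10898)*(-842648) = (47313*(-1/204331) + 10898)*(-842648) = (-47313/204331 + 10898)*(-842648) = (2226751925/204331)*(-842648) = -1876368056097400/204331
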